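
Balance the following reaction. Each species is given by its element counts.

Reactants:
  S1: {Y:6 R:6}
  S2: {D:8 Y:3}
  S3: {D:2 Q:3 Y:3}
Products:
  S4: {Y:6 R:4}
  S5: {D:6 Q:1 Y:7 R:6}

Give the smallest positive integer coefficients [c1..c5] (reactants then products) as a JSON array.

Coefficients: [5, 2, 1, 3, 3]

D: 5·0+2·8+1·2 = 18 | 3·0+3·6 = 18
Q: 5·0+2·0+1·3 = 3 | 3·0+3·1 = 3
Y: 5·6+2·3+1·3 = 39 | 3·6+3·7 = 39
R: 5·6+2·0+1·0 = 30 | 3·4+3·6 = 30
gcd(5,2,1,3,3) = 1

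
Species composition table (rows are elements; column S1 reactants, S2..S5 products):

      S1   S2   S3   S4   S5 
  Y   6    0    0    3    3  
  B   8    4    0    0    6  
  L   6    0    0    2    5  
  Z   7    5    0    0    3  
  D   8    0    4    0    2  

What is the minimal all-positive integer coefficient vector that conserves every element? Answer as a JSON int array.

Y: 3·6 = 18 | 3·0+5·0+4·3+2·3 = 18
B: 3·8 = 24 | 3·4+5·0+4·0+2·6 = 24
L: 3·6 = 18 | 3·0+5·0+4·2+2·5 = 18
Z: 3·7 = 21 | 3·5+5·0+4·0+2·3 = 21
D: 3·8 = 24 | 3·0+5·4+4·0+2·2 = 24
gcd(3,3,5,4,2) = 1

Coefficients: [3, 3, 5, 4, 2]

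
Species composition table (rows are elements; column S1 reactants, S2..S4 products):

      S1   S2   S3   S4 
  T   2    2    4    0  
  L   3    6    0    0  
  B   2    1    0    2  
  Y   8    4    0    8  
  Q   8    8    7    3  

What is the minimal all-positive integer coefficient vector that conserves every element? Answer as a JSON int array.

Coefficients: [4, 2, 1, 3]

T: 4·2 = 8 | 2·2+1·4+3·0 = 8
L: 4·3 = 12 | 2·6+1·0+3·0 = 12
B: 4·2 = 8 | 2·1+1·0+3·2 = 8
Y: 4·8 = 32 | 2·4+1·0+3·8 = 32
Q: 4·8 = 32 | 2·8+1·7+3·3 = 32
gcd(4,2,1,3) = 1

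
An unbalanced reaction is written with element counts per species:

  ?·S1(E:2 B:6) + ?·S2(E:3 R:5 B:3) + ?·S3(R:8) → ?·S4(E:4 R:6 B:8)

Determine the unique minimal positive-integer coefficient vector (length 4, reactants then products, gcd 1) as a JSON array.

E: 3·2+2·3+1·0 = 12 | 3·4 = 12
R: 3·0+2·5+1·8 = 18 | 3·6 = 18
B: 3·6+2·3+1·0 = 24 | 3·8 = 24
gcd(3,2,1,3) = 1

Coefficients: [3, 2, 1, 3]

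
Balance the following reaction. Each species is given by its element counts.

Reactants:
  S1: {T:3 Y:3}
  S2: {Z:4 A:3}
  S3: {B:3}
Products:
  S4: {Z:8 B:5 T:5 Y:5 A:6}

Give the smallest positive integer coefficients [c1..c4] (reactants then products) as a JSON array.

Z: 5·0+6·4+5·0 = 24 | 3·8 = 24
B: 5·0+6·0+5·3 = 15 | 3·5 = 15
T: 5·3+6·0+5·0 = 15 | 3·5 = 15
Y: 5·3+6·0+5·0 = 15 | 3·5 = 15
A: 5·0+6·3+5·0 = 18 | 3·6 = 18
gcd(5,6,5,3) = 1

Coefficients: [5, 6, 5, 3]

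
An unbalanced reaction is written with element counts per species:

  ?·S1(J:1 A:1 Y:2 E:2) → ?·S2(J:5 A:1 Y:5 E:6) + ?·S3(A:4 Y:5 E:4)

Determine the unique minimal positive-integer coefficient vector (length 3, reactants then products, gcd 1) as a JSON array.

J: 5·1 = 5 | 1·5+1·0 = 5
A: 5·1 = 5 | 1·1+1·4 = 5
Y: 5·2 = 10 | 1·5+1·5 = 10
E: 5·2 = 10 | 1·6+1·4 = 10
gcd(5,1,1) = 1

Coefficients: [5, 1, 1]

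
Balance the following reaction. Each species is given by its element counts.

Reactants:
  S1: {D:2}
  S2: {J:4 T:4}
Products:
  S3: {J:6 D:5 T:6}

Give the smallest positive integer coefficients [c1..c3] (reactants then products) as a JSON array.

Coefficients: [5, 3, 2]

J: 5·0+3·4 = 12 | 2·6 = 12
D: 5·2+3·0 = 10 | 2·5 = 10
T: 5·0+3·4 = 12 | 2·6 = 12
gcd(5,3,2) = 1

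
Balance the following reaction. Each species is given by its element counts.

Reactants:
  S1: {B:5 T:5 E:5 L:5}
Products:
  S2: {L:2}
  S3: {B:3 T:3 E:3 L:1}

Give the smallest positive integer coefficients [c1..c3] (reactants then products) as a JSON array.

B: 3·5 = 15 | 5·0+5·3 = 15
T: 3·5 = 15 | 5·0+5·3 = 15
E: 3·5 = 15 | 5·0+5·3 = 15
L: 3·5 = 15 | 5·2+5·1 = 15
gcd(3,5,5) = 1

Coefficients: [3, 5, 5]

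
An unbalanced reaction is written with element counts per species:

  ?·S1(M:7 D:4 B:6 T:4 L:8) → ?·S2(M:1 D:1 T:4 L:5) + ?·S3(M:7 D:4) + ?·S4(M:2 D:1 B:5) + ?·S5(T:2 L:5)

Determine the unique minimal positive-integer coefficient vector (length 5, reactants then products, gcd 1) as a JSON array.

Coefficients: [5, 2, 3, 6, 6]

M: 5·7 = 35 | 2·1+3·7+6·2+6·0 = 35
D: 5·4 = 20 | 2·1+3·4+6·1+6·0 = 20
B: 5·6 = 30 | 2·0+3·0+6·5+6·0 = 30
T: 5·4 = 20 | 2·4+3·0+6·0+6·2 = 20
L: 5·8 = 40 | 2·5+3·0+6·0+6·5 = 40
gcd(5,2,3,6,6) = 1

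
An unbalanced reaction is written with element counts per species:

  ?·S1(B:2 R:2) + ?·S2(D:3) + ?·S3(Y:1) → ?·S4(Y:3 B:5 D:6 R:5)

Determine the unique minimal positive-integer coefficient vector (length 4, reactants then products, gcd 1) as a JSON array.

Y: 5·0+4·0+6·1 = 6 | 2·3 = 6
B: 5·2+4·0+6·0 = 10 | 2·5 = 10
D: 5·0+4·3+6·0 = 12 | 2·6 = 12
R: 5·2+4·0+6·0 = 10 | 2·5 = 10
gcd(5,4,6,2) = 1

Coefficients: [5, 4, 6, 2]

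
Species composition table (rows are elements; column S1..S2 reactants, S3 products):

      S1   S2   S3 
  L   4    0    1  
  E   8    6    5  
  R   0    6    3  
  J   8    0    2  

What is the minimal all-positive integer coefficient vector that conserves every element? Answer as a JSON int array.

L: 1·4+2·0 = 4 | 4·1 = 4
E: 1·8+2·6 = 20 | 4·5 = 20
R: 1·0+2·6 = 12 | 4·3 = 12
J: 1·8+2·0 = 8 | 4·2 = 8
gcd(1,2,4) = 1

Coefficients: [1, 2, 4]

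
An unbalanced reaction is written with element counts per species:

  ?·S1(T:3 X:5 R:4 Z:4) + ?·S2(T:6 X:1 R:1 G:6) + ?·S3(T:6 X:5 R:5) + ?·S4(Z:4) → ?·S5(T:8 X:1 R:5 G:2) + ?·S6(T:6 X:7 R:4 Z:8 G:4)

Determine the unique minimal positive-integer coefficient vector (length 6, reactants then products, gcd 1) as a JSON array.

Coefficients: [6, 5, 2, 6, 3, 6]

T: 6·3+5·6+2·6+6·0 = 60 | 3·8+6·6 = 60
X: 6·5+5·1+2·5+6·0 = 45 | 3·1+6·7 = 45
R: 6·4+5·1+2·5+6·0 = 39 | 3·5+6·4 = 39
Z: 6·4+5·0+2·0+6·4 = 48 | 3·0+6·8 = 48
G: 6·0+5·6+2·0+6·0 = 30 | 3·2+6·4 = 30
gcd(6,5,2,6,3,6) = 1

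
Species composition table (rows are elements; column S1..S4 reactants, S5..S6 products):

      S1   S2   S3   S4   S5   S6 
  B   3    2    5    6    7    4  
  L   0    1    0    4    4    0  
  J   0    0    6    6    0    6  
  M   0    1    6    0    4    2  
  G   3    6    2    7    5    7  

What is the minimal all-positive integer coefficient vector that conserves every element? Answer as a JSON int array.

B: 2·3+4·2+3·5+2·6 = 41 | 3·7+5·4 = 41
L: 2·0+4·1+3·0+2·4 = 12 | 3·4+5·0 = 12
J: 2·0+4·0+3·6+2·6 = 30 | 3·0+5·6 = 30
M: 2·0+4·1+3·6+2·0 = 22 | 3·4+5·2 = 22
G: 2·3+4·6+3·2+2·7 = 50 | 3·5+5·7 = 50
gcd(2,4,3,2,3,5) = 1

Coefficients: [2, 4, 3, 2, 3, 5]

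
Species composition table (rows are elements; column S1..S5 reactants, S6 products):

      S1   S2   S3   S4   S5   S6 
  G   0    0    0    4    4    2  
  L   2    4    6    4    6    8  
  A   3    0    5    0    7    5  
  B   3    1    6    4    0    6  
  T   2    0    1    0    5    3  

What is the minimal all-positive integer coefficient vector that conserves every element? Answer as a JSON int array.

G: 6·0+4·0+1·0+2·4+1·4 = 12 | 6·2 = 12
L: 6·2+4·4+1·6+2·4+1·6 = 48 | 6·8 = 48
A: 6·3+4·0+1·5+2·0+1·7 = 30 | 6·5 = 30
B: 6·3+4·1+1·6+2·4+1·0 = 36 | 6·6 = 36
T: 6·2+4·0+1·1+2·0+1·5 = 18 | 6·3 = 18
gcd(6,4,1,2,1,6) = 1

Coefficients: [6, 4, 1, 2, 1, 6]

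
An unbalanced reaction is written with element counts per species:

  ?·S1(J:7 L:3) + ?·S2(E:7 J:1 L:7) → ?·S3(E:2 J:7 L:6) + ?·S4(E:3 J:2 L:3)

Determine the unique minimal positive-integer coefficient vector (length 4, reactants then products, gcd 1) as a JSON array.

Coefficients: [4, 3, 3, 5]

E: 4·0+3·7 = 21 | 3·2+5·3 = 21
J: 4·7+3·1 = 31 | 3·7+5·2 = 31
L: 4·3+3·7 = 33 | 3·6+5·3 = 33
gcd(4,3,3,5) = 1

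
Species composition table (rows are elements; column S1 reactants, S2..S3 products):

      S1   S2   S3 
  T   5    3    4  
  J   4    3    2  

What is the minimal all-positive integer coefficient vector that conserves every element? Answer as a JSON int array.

T: 2·5 = 10 | 2·3+1·4 = 10
J: 2·4 = 8 | 2·3+1·2 = 8
gcd(2,2,1) = 1

Coefficients: [2, 2, 1]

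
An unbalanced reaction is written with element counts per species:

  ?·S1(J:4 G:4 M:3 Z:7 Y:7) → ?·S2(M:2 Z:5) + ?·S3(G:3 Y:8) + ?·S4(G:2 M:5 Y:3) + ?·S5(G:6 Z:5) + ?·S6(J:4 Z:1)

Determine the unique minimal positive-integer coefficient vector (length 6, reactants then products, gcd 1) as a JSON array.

Coefficients: [5, 5, 4, 1, 1, 5]

J: 5·4 = 20 | 5·0+4·0+1·0+1·0+5·4 = 20
G: 5·4 = 20 | 5·0+4·3+1·2+1·6+5·0 = 20
M: 5·3 = 15 | 5·2+4·0+1·5+1·0+5·0 = 15
Z: 5·7 = 35 | 5·5+4·0+1·0+1·5+5·1 = 35
Y: 5·7 = 35 | 5·0+4·8+1·3+1·0+5·0 = 35
gcd(5,5,4,1,1,5) = 1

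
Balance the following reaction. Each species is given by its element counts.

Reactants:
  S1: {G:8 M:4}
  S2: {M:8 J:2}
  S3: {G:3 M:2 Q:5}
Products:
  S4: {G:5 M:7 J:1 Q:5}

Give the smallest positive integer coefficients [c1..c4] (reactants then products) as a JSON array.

G: 1·8+2·0+4·3 = 20 | 4·5 = 20
M: 1·4+2·8+4·2 = 28 | 4·7 = 28
J: 1·0+2·2+4·0 = 4 | 4·1 = 4
Q: 1·0+2·0+4·5 = 20 | 4·5 = 20
gcd(1,2,4,4) = 1

Coefficients: [1, 2, 4, 4]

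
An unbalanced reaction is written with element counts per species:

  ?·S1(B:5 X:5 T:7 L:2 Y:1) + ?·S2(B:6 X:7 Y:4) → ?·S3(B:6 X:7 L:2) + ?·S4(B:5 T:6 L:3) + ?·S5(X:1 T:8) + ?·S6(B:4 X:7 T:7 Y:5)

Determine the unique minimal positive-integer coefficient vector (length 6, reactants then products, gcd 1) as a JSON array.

B: 6·5+1·6 = 36 | 3·6+2·5+2·0+2·4 = 36
X: 6·5+1·7 = 37 | 3·7+2·0+2·1+2·7 = 37
T: 6·7+1·0 = 42 | 3·0+2·6+2·8+2·7 = 42
L: 6·2+1·0 = 12 | 3·2+2·3+2·0+2·0 = 12
Y: 6·1+1·4 = 10 | 3·0+2·0+2·0+2·5 = 10
gcd(6,1,3,2,2,2) = 1

Coefficients: [6, 1, 3, 2, 2, 2]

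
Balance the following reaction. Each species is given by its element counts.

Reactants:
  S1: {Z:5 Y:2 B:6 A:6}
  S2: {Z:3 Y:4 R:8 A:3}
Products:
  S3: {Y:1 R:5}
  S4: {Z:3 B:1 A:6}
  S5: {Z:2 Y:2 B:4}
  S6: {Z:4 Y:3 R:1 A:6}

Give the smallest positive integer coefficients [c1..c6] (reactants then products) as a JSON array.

Z: 4·5+2·3 = 26 | 3·0+4·3+5·2+1·4 = 26
Y: 4·2+2·4 = 16 | 3·1+4·0+5·2+1·3 = 16
R: 4·0+2·8 = 16 | 3·5+4·0+5·0+1·1 = 16
B: 4·6+2·0 = 24 | 3·0+4·1+5·4+1·0 = 24
A: 4·6+2·3 = 30 | 3·0+4·6+5·0+1·6 = 30
gcd(4,2,3,4,5,1) = 1

Coefficients: [4, 2, 3, 4, 5, 1]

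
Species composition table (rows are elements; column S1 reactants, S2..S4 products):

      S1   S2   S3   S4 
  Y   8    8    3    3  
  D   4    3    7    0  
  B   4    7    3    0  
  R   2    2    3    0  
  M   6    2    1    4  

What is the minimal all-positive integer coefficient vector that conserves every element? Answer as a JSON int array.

Coefficients: [5, 2, 2, 6]

Y: 5·8 = 40 | 2·8+2·3+6·3 = 40
D: 5·4 = 20 | 2·3+2·7+6·0 = 20
B: 5·4 = 20 | 2·7+2·3+6·0 = 20
R: 5·2 = 10 | 2·2+2·3+6·0 = 10
M: 5·6 = 30 | 2·2+2·1+6·4 = 30
gcd(5,2,2,6) = 1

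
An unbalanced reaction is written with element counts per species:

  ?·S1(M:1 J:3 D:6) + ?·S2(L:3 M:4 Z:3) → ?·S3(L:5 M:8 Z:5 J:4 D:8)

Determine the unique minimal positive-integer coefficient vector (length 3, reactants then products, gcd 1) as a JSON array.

L: 4·0+5·3 = 15 | 3·5 = 15
M: 4·1+5·4 = 24 | 3·8 = 24
Z: 4·0+5·3 = 15 | 3·5 = 15
J: 4·3+5·0 = 12 | 3·4 = 12
D: 4·6+5·0 = 24 | 3·8 = 24
gcd(4,5,3) = 1

Coefficients: [4, 5, 3]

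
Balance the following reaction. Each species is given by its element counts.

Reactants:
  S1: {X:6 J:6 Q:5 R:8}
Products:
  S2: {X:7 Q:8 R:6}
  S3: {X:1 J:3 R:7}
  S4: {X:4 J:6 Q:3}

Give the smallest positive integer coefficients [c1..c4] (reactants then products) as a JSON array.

X: 5·6 = 30 | 2·7+4·1+3·4 = 30
J: 5·6 = 30 | 2·0+4·3+3·6 = 30
Q: 5·5 = 25 | 2·8+4·0+3·3 = 25
R: 5·8 = 40 | 2·6+4·7+3·0 = 40
gcd(5,2,4,3) = 1

Coefficients: [5, 2, 4, 3]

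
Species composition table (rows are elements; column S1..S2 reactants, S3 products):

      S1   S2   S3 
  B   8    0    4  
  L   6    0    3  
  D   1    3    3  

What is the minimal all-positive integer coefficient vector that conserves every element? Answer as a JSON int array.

Coefficients: [3, 5, 6]

B: 3·8+5·0 = 24 | 6·4 = 24
L: 3·6+5·0 = 18 | 6·3 = 18
D: 3·1+5·3 = 18 | 6·3 = 18
gcd(3,5,6) = 1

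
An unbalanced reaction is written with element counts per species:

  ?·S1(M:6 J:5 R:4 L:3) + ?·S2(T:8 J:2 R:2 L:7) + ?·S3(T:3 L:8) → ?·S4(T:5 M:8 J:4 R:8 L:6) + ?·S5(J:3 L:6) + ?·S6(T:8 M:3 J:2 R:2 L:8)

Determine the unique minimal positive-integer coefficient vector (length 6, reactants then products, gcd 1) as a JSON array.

Coefficients: [6, 4, 5, 3, 6, 4]

T: 6·0+4·8+5·3 = 47 | 3·5+6·0+4·8 = 47
M: 6·6+4·0+5·0 = 36 | 3·8+6·0+4·3 = 36
J: 6·5+4·2+5·0 = 38 | 3·4+6·3+4·2 = 38
R: 6·4+4·2+5·0 = 32 | 3·8+6·0+4·2 = 32
L: 6·3+4·7+5·8 = 86 | 3·6+6·6+4·8 = 86
gcd(6,4,5,3,6,4) = 1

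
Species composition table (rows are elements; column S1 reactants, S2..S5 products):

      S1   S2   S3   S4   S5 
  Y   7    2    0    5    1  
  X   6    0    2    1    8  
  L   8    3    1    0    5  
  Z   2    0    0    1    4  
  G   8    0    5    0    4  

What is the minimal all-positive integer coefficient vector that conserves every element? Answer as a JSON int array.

Y: 3·7 = 21 | 5·2+4·0+2·5+1·1 = 21
X: 3·6 = 18 | 5·0+4·2+2·1+1·8 = 18
L: 3·8 = 24 | 5·3+4·1+2·0+1·5 = 24
Z: 3·2 = 6 | 5·0+4·0+2·1+1·4 = 6
G: 3·8 = 24 | 5·0+4·5+2·0+1·4 = 24
gcd(3,5,4,2,1) = 1

Coefficients: [3, 5, 4, 2, 1]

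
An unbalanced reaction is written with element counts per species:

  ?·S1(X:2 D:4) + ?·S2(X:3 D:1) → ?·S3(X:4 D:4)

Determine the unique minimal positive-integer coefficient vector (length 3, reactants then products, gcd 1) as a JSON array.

Coefficients: [4, 4, 5]

X: 4·2+4·3 = 20 | 5·4 = 20
D: 4·4+4·1 = 20 | 5·4 = 20
gcd(4,4,5) = 1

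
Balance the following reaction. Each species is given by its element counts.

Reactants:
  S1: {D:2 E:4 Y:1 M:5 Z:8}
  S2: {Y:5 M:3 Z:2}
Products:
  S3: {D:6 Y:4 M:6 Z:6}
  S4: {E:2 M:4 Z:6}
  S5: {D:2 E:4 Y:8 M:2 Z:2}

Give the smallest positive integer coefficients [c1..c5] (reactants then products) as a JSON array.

Coefficients: [5, 3, 1, 6, 2]

D: 5·2+3·0 = 10 | 1·6+6·0+2·2 = 10
E: 5·4+3·0 = 20 | 1·0+6·2+2·4 = 20
Y: 5·1+3·5 = 20 | 1·4+6·0+2·8 = 20
M: 5·5+3·3 = 34 | 1·6+6·4+2·2 = 34
Z: 5·8+3·2 = 46 | 1·6+6·6+2·2 = 46
gcd(5,3,1,6,2) = 1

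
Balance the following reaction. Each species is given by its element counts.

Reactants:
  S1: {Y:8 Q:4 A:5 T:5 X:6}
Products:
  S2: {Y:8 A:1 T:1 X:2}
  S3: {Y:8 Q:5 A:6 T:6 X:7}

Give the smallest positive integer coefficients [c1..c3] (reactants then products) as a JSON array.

Y: 5·8 = 40 | 1·8+4·8 = 40
Q: 5·4 = 20 | 1·0+4·5 = 20
A: 5·5 = 25 | 1·1+4·6 = 25
T: 5·5 = 25 | 1·1+4·6 = 25
X: 5·6 = 30 | 1·2+4·7 = 30
gcd(5,1,4) = 1

Coefficients: [5, 1, 4]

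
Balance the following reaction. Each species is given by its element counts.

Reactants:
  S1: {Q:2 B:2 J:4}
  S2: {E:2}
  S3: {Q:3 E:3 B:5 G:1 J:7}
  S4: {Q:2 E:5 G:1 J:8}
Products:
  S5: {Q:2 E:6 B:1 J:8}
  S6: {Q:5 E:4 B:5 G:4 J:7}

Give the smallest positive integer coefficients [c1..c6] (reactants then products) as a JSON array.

Q: 2·2+5·0+1·3+3·2 = 13 | 4·2+1·5 = 13
E: 2·0+5·2+1·3+3·5 = 28 | 4·6+1·4 = 28
B: 2·2+5·0+1·5+3·0 = 9 | 4·1+1·5 = 9
G: 2·0+5·0+1·1+3·1 = 4 | 4·0+1·4 = 4
J: 2·4+5·0+1·7+3·8 = 39 | 4·8+1·7 = 39
gcd(2,5,1,3,4,1) = 1

Coefficients: [2, 5, 1, 3, 4, 1]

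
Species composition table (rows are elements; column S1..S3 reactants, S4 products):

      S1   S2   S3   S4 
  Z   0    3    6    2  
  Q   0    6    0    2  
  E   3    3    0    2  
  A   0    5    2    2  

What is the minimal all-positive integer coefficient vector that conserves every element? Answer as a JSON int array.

Z: 2·0+2·3+1·6 = 12 | 6·2 = 12
Q: 2·0+2·6+1·0 = 12 | 6·2 = 12
E: 2·3+2·3+1·0 = 12 | 6·2 = 12
A: 2·0+2·5+1·2 = 12 | 6·2 = 12
gcd(2,2,1,6) = 1

Coefficients: [2, 2, 1, 6]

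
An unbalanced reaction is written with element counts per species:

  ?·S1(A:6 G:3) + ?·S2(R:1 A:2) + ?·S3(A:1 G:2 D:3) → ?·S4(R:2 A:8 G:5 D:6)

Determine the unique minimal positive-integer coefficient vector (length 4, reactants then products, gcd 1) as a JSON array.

Coefficients: [1, 6, 6, 3]

R: 1·0+6·1+6·0 = 6 | 3·2 = 6
A: 1·6+6·2+6·1 = 24 | 3·8 = 24
G: 1·3+6·0+6·2 = 15 | 3·5 = 15
D: 1·0+6·0+6·3 = 18 | 3·6 = 18
gcd(1,6,6,3) = 1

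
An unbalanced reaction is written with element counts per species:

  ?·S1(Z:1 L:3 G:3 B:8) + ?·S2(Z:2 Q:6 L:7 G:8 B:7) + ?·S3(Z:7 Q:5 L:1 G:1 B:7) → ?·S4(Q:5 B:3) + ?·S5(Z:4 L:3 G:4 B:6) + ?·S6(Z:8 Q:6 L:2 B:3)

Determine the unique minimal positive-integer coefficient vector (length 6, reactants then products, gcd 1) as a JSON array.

Z: 1·1+2·2+5·7 = 40 | 5·0+6·4+2·8 = 40
Q: 1·0+2·6+5·5 = 37 | 5·5+6·0+2·6 = 37
L: 1·3+2·7+5·1 = 22 | 5·0+6·3+2·2 = 22
G: 1·3+2·8+5·1 = 24 | 5·0+6·4+2·0 = 24
B: 1·8+2·7+5·7 = 57 | 5·3+6·6+2·3 = 57
gcd(1,2,5,5,6,2) = 1

Coefficients: [1, 2, 5, 5, 6, 2]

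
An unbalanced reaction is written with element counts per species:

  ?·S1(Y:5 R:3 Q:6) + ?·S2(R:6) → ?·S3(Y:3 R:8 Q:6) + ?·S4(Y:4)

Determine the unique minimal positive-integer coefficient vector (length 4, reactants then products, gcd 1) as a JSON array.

Coefficients: [6, 5, 6, 3]

Y: 6·5+5·0 = 30 | 6·3+3·4 = 30
R: 6·3+5·6 = 48 | 6·8+3·0 = 48
Q: 6·6+5·0 = 36 | 6·6+3·0 = 36
gcd(6,5,6,3) = 1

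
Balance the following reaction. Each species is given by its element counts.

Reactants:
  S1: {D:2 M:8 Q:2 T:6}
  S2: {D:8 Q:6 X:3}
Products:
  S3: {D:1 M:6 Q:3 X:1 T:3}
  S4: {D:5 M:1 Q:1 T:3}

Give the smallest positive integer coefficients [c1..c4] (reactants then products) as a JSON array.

D: 5·2+2·8 = 26 | 6·1+4·5 = 26
M: 5·8+2·0 = 40 | 6·6+4·1 = 40
Q: 5·2+2·6 = 22 | 6·3+4·1 = 22
X: 5·0+2·3 = 6 | 6·1+4·0 = 6
T: 5·6+2·0 = 30 | 6·3+4·3 = 30
gcd(5,2,6,4) = 1

Coefficients: [5, 2, 6, 4]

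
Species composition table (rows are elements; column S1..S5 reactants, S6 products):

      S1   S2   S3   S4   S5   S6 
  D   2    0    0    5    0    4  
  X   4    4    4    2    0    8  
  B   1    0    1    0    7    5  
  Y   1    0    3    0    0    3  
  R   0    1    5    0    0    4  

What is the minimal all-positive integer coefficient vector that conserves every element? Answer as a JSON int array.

D: 3·2+1·0+3·0+2·5+2·0 = 16 | 4·4 = 16
X: 3·4+1·4+3·4+2·2+2·0 = 32 | 4·8 = 32
B: 3·1+1·0+3·1+2·0+2·7 = 20 | 4·5 = 20
Y: 3·1+1·0+3·3+2·0+2·0 = 12 | 4·3 = 12
R: 3·0+1·1+3·5+2·0+2·0 = 16 | 4·4 = 16
gcd(3,1,3,2,2,4) = 1

Coefficients: [3, 1, 3, 2, 2, 4]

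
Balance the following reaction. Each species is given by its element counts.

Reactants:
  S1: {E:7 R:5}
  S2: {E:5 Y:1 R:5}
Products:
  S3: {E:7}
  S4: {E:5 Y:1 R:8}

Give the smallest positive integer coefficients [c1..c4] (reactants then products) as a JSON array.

E: 3·7+5·5 = 46 | 3·7+5·5 = 46
Y: 3·0+5·1 = 5 | 3·0+5·1 = 5
R: 3·5+5·5 = 40 | 3·0+5·8 = 40
gcd(3,5,3,5) = 1

Coefficients: [3, 5, 3, 5]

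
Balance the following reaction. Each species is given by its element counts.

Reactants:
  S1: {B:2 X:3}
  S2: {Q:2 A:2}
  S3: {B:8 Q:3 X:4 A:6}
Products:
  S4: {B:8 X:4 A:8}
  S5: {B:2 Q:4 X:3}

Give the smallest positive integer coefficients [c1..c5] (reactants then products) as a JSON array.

Coefficients: [5, 4, 4, 4, 5]

B: 5·2+4·0+4·8 = 42 | 4·8+5·2 = 42
Q: 5·0+4·2+4·3 = 20 | 4·0+5·4 = 20
X: 5·3+4·0+4·4 = 31 | 4·4+5·3 = 31
A: 5·0+4·2+4·6 = 32 | 4·8+5·0 = 32
gcd(5,4,4,4,5) = 1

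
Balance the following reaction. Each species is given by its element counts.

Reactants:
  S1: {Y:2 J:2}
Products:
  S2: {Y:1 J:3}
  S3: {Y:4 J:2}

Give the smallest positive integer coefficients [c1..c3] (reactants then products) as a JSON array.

Y: 5·2 = 10 | 2·1+2·4 = 10
J: 5·2 = 10 | 2·3+2·2 = 10
gcd(5,2,2) = 1

Coefficients: [5, 2, 2]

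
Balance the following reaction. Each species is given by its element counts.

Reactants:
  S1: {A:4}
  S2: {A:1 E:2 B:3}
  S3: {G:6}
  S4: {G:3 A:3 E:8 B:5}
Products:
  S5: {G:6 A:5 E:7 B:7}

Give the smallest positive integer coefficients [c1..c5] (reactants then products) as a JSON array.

Coefficients: [2, 6, 3, 2, 4]

G: 2·0+6·0+3·6+2·3 = 24 | 4·6 = 24
A: 2·4+6·1+3·0+2·3 = 20 | 4·5 = 20
E: 2·0+6·2+3·0+2·8 = 28 | 4·7 = 28
B: 2·0+6·3+3·0+2·5 = 28 | 4·7 = 28
gcd(2,6,3,2,4) = 1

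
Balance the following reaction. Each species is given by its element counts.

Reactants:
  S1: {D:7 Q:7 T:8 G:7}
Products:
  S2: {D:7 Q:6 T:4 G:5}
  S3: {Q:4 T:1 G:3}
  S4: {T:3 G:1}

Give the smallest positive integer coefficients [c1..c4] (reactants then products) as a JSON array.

Coefficients: [4, 4, 1, 5]

D: 4·7 = 28 | 4·7+1·0+5·0 = 28
Q: 4·7 = 28 | 4·6+1·4+5·0 = 28
T: 4·8 = 32 | 4·4+1·1+5·3 = 32
G: 4·7 = 28 | 4·5+1·3+5·1 = 28
gcd(4,4,1,5) = 1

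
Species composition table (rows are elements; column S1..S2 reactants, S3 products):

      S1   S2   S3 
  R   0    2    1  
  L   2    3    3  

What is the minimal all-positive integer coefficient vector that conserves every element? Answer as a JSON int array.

Coefficients: [3, 2, 4]

R: 3·0+2·2 = 4 | 4·1 = 4
L: 3·2+2·3 = 12 | 4·3 = 12
gcd(3,2,4) = 1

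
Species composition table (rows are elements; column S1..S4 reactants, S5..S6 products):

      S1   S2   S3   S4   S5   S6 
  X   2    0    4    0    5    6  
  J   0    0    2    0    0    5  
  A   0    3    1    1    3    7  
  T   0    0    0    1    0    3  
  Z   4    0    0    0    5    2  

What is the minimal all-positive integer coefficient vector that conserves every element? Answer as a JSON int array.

Coefficients: [6, 5, 5, 6, 4, 2]

X: 6·2+5·0+5·4+6·0 = 32 | 4·5+2·6 = 32
J: 6·0+5·0+5·2+6·0 = 10 | 4·0+2·5 = 10
A: 6·0+5·3+5·1+6·1 = 26 | 4·3+2·7 = 26
T: 6·0+5·0+5·0+6·1 = 6 | 4·0+2·3 = 6
Z: 6·4+5·0+5·0+6·0 = 24 | 4·5+2·2 = 24
gcd(6,5,5,6,4,2) = 1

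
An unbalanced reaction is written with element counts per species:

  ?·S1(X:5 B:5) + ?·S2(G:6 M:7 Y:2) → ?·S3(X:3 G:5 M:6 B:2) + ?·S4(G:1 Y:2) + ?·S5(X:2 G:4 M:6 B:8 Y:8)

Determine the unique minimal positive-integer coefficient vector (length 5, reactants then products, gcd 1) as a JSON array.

X: 4·5+6·0 = 20 | 6·3+2·0+1·2 = 20
G: 4·0+6·6 = 36 | 6·5+2·1+1·4 = 36
M: 4·0+6·7 = 42 | 6·6+2·0+1·6 = 42
B: 4·5+6·0 = 20 | 6·2+2·0+1·8 = 20
Y: 4·0+6·2 = 12 | 6·0+2·2+1·8 = 12
gcd(4,6,6,2,1) = 1

Coefficients: [4, 6, 6, 2, 1]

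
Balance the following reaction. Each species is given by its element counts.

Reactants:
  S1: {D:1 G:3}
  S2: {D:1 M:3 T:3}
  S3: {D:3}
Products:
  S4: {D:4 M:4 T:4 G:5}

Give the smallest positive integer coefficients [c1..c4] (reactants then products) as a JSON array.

D: 5·1+4·1+1·3 = 12 | 3·4 = 12
M: 5·0+4·3+1·0 = 12 | 3·4 = 12
T: 5·0+4·3+1·0 = 12 | 3·4 = 12
G: 5·3+4·0+1·0 = 15 | 3·5 = 15
gcd(5,4,1,3) = 1

Coefficients: [5, 4, 1, 3]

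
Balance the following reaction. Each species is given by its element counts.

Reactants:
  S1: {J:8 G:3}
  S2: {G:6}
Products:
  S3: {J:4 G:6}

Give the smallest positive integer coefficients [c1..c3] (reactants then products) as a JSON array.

J: 2·8+3·0 = 16 | 4·4 = 16
G: 2·3+3·6 = 24 | 4·6 = 24
gcd(2,3,4) = 1

Coefficients: [2, 3, 4]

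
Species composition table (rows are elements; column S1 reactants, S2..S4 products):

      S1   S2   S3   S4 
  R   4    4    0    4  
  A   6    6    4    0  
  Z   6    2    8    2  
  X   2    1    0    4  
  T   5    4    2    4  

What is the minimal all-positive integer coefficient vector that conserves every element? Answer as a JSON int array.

Coefficients: [6, 4, 3, 2]

R: 6·4 = 24 | 4·4+3·0+2·4 = 24
A: 6·6 = 36 | 4·6+3·4+2·0 = 36
Z: 6·6 = 36 | 4·2+3·8+2·2 = 36
X: 6·2 = 12 | 4·1+3·0+2·4 = 12
T: 6·5 = 30 | 4·4+3·2+2·4 = 30
gcd(6,4,3,2) = 1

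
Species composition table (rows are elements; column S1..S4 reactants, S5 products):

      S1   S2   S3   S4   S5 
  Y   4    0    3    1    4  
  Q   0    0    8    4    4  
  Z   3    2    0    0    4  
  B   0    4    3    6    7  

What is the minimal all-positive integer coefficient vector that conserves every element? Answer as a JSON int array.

Coefficients: [2, 3, 1, 1, 3]

Y: 2·4+3·0+1·3+1·1 = 12 | 3·4 = 12
Q: 2·0+3·0+1·8+1·4 = 12 | 3·4 = 12
Z: 2·3+3·2+1·0+1·0 = 12 | 3·4 = 12
B: 2·0+3·4+1·3+1·6 = 21 | 3·7 = 21
gcd(2,3,1,1,3) = 1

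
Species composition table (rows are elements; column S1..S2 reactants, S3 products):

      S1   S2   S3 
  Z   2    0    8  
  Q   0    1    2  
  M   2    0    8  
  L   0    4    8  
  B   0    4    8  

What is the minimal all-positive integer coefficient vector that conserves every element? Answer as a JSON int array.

Z: 4·2+2·0 = 8 | 1·8 = 8
Q: 4·0+2·1 = 2 | 1·2 = 2
M: 4·2+2·0 = 8 | 1·8 = 8
L: 4·0+2·4 = 8 | 1·8 = 8
B: 4·0+2·4 = 8 | 1·8 = 8
gcd(4,2,1) = 1

Coefficients: [4, 2, 1]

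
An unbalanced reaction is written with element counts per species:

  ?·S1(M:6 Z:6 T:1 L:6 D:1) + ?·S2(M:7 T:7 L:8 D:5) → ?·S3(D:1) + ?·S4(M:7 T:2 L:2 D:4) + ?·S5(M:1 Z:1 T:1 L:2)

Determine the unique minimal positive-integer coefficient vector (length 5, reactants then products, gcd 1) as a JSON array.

Coefficients: [1, 1, 2, 1, 6]

M: 1·6+1·7 = 13 | 2·0+1·7+6·1 = 13
Z: 1·6+1·0 = 6 | 2·0+1·0+6·1 = 6
T: 1·1+1·7 = 8 | 2·0+1·2+6·1 = 8
L: 1·6+1·8 = 14 | 2·0+1·2+6·2 = 14
D: 1·1+1·5 = 6 | 2·1+1·4+6·0 = 6
gcd(1,1,2,1,6) = 1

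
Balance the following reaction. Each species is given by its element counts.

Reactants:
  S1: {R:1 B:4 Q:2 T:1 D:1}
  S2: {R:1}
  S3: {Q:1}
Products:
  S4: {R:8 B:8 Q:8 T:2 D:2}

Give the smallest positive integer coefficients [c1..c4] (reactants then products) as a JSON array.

Coefficients: [2, 6, 4, 1]

R: 2·1+6·1+4·0 = 8 | 1·8 = 8
B: 2·4+6·0+4·0 = 8 | 1·8 = 8
Q: 2·2+6·0+4·1 = 8 | 1·8 = 8
T: 2·1+6·0+4·0 = 2 | 1·2 = 2
D: 2·1+6·0+4·0 = 2 | 1·2 = 2
gcd(2,6,4,1) = 1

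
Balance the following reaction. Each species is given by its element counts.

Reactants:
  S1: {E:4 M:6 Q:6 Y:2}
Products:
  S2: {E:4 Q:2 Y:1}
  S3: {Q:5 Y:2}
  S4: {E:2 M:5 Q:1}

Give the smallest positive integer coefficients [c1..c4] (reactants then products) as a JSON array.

E: 5·4 = 20 | 2·4+4·0+6·2 = 20
M: 5·6 = 30 | 2·0+4·0+6·5 = 30
Q: 5·6 = 30 | 2·2+4·5+6·1 = 30
Y: 5·2 = 10 | 2·1+4·2+6·0 = 10
gcd(5,2,4,6) = 1

Coefficients: [5, 2, 4, 6]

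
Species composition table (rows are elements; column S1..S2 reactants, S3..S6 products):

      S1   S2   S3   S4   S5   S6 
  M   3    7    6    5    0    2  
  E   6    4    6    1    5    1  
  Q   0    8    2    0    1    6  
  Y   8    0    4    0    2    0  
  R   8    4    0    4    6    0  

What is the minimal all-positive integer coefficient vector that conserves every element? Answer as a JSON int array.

M: 1·3+5·7 = 38 | 1·6+4·5+2·0+6·2 = 38
E: 1·6+5·4 = 26 | 1·6+4·1+2·5+6·1 = 26
Q: 1·0+5·8 = 40 | 1·2+4·0+2·1+6·6 = 40
Y: 1·8+5·0 = 8 | 1·4+4·0+2·2+6·0 = 8
R: 1·8+5·4 = 28 | 1·0+4·4+2·6+6·0 = 28
gcd(1,5,1,4,2,6) = 1

Coefficients: [1, 5, 1, 4, 2, 6]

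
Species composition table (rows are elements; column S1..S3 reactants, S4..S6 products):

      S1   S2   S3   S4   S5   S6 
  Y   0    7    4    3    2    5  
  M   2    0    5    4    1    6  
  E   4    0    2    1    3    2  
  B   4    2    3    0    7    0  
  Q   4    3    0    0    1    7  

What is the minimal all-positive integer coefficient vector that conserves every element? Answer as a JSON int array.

Coefficients: [2, 1, 6, 6, 4, 1]

Y: 2·0+1·7+6·4 = 31 | 6·3+4·2+1·5 = 31
M: 2·2+1·0+6·5 = 34 | 6·4+4·1+1·6 = 34
E: 2·4+1·0+6·2 = 20 | 6·1+4·3+1·2 = 20
B: 2·4+1·2+6·3 = 28 | 6·0+4·7+1·0 = 28
Q: 2·4+1·3+6·0 = 11 | 6·0+4·1+1·7 = 11
gcd(2,1,6,6,4,1) = 1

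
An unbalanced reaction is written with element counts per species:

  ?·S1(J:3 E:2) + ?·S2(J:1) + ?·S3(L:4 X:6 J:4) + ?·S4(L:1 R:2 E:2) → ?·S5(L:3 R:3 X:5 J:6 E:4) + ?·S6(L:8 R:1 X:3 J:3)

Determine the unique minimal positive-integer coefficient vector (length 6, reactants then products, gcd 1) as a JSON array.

Coefficients: [1, 6, 3, 5, 3, 1]

L: 1·0+6·0+3·4+5·1 = 17 | 3·3+1·8 = 17
R: 1·0+6·0+3·0+5·2 = 10 | 3·3+1·1 = 10
X: 1·0+6·0+3·6+5·0 = 18 | 3·5+1·3 = 18
J: 1·3+6·1+3·4+5·0 = 21 | 3·6+1·3 = 21
E: 1·2+6·0+3·0+5·2 = 12 | 3·4+1·0 = 12
gcd(1,6,3,5,3,1) = 1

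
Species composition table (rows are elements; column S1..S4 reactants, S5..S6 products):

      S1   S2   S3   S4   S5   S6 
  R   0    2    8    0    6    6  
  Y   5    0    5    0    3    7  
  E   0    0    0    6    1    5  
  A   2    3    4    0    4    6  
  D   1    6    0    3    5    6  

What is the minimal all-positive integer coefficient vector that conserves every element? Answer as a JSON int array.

Coefficients: [4, 6, 6, 5, 5, 5]

R: 4·0+6·2+6·8+5·0 = 60 | 5·6+5·6 = 60
Y: 4·5+6·0+6·5+5·0 = 50 | 5·3+5·7 = 50
E: 4·0+6·0+6·0+5·6 = 30 | 5·1+5·5 = 30
A: 4·2+6·3+6·4+5·0 = 50 | 5·4+5·6 = 50
D: 4·1+6·6+6·0+5·3 = 55 | 5·5+5·6 = 55
gcd(4,6,6,5,5,5) = 1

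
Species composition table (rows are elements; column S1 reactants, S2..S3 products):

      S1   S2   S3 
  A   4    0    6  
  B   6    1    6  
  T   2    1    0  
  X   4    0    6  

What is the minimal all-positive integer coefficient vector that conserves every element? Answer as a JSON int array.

Coefficients: [3, 6, 2]

A: 3·4 = 12 | 6·0+2·6 = 12
B: 3·6 = 18 | 6·1+2·6 = 18
T: 3·2 = 6 | 6·1+2·0 = 6
X: 3·4 = 12 | 6·0+2·6 = 12
gcd(3,6,2) = 1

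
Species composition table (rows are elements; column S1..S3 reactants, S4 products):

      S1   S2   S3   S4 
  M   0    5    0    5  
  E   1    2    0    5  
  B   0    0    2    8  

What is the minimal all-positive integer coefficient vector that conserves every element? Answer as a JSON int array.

M: 3·0+1·5+4·0 = 5 | 1·5 = 5
E: 3·1+1·2+4·0 = 5 | 1·5 = 5
B: 3·0+1·0+4·2 = 8 | 1·8 = 8
gcd(3,1,4,1) = 1

Coefficients: [3, 1, 4, 1]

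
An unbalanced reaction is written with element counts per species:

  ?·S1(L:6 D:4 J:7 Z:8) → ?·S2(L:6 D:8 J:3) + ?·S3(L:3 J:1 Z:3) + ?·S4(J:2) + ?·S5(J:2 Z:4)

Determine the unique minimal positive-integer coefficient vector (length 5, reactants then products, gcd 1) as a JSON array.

L: 4·6 = 24 | 2·6+4·3+4·0+5·0 = 24
D: 4·4 = 16 | 2·8+4·0+4·0+5·0 = 16
J: 4·7 = 28 | 2·3+4·1+4·2+5·2 = 28
Z: 4·8 = 32 | 2·0+4·3+4·0+5·4 = 32
gcd(4,2,4,4,5) = 1

Coefficients: [4, 2, 4, 4, 5]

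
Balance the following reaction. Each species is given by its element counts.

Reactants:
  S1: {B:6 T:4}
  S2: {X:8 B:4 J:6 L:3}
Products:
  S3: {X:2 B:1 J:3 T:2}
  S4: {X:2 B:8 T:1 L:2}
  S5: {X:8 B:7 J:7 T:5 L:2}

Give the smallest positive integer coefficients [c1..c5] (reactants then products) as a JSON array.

Coefficients: [5, 4, 1, 3, 3]

X: 5·0+4·8 = 32 | 1·2+3·2+3·8 = 32
B: 5·6+4·4 = 46 | 1·1+3·8+3·7 = 46
J: 5·0+4·6 = 24 | 1·3+3·0+3·7 = 24
T: 5·4+4·0 = 20 | 1·2+3·1+3·5 = 20
L: 5·0+4·3 = 12 | 1·0+3·2+3·2 = 12
gcd(5,4,1,3,3) = 1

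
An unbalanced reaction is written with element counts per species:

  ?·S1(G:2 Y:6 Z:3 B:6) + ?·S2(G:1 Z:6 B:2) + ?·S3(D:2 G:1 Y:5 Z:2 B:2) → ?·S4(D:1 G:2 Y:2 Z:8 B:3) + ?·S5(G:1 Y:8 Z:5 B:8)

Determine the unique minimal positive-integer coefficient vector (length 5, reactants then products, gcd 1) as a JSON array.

D: 1·0+5·0+2·2 = 4 | 4·1+1·0 = 4
G: 1·2+5·1+2·1 = 9 | 4·2+1·1 = 9
Y: 1·6+5·0+2·5 = 16 | 4·2+1·8 = 16
Z: 1·3+5·6+2·2 = 37 | 4·8+1·5 = 37
B: 1·6+5·2+2·2 = 20 | 4·3+1·8 = 20
gcd(1,5,2,4,1) = 1

Coefficients: [1, 5, 2, 4, 1]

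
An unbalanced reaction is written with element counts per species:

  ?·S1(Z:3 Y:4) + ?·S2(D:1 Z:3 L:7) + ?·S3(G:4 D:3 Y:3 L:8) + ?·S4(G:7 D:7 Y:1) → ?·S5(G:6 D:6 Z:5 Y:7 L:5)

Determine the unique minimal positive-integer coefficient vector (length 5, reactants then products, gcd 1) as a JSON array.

Coefficients: [4, 1, 1, 2, 3]

G: 4·0+1·0+1·4+2·7 = 18 | 3·6 = 18
D: 4·0+1·1+1·3+2·7 = 18 | 3·6 = 18
Z: 4·3+1·3+1·0+2·0 = 15 | 3·5 = 15
Y: 4·4+1·0+1·3+2·1 = 21 | 3·7 = 21
L: 4·0+1·7+1·8+2·0 = 15 | 3·5 = 15
gcd(4,1,1,2,3) = 1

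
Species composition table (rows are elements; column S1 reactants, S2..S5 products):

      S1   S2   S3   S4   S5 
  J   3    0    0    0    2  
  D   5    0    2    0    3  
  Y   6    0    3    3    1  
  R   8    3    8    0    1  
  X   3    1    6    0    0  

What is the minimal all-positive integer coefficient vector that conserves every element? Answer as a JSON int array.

J: 4·3 = 12 | 6·0+1·0+5·0+6·2 = 12
D: 4·5 = 20 | 6·0+1·2+5·0+6·3 = 20
Y: 4·6 = 24 | 6·0+1·3+5·3+6·1 = 24
R: 4·8 = 32 | 6·3+1·8+5·0+6·1 = 32
X: 4·3 = 12 | 6·1+1·6+5·0+6·0 = 12
gcd(4,6,1,5,6) = 1

Coefficients: [4, 6, 1, 5, 6]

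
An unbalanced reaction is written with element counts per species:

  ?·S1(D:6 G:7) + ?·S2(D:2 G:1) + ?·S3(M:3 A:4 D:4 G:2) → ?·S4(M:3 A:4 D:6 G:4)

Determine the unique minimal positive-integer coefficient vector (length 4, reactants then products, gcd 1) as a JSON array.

M: 1·0+1·0+4·3 = 12 | 4·3 = 12
A: 1·0+1·0+4·4 = 16 | 4·4 = 16
D: 1·6+1·2+4·4 = 24 | 4·6 = 24
G: 1·7+1·1+4·2 = 16 | 4·4 = 16
gcd(1,1,4,4) = 1

Coefficients: [1, 1, 4, 4]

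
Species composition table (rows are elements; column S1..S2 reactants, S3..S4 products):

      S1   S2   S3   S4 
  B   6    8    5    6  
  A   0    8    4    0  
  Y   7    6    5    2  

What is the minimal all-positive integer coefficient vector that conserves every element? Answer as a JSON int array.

Coefficients: [2, 3, 6, 1]

B: 2·6+3·8 = 36 | 6·5+1·6 = 36
A: 2·0+3·8 = 24 | 6·4+1·0 = 24
Y: 2·7+3·6 = 32 | 6·5+1·2 = 32
gcd(2,3,6,1) = 1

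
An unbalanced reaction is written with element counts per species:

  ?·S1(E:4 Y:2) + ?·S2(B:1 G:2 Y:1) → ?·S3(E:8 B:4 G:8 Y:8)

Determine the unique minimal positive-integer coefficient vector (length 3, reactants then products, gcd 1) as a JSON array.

E: 2·4+4·0 = 8 | 1·8 = 8
B: 2·0+4·1 = 4 | 1·4 = 4
G: 2·0+4·2 = 8 | 1·8 = 8
Y: 2·2+4·1 = 8 | 1·8 = 8
gcd(2,4,1) = 1

Coefficients: [2, 4, 1]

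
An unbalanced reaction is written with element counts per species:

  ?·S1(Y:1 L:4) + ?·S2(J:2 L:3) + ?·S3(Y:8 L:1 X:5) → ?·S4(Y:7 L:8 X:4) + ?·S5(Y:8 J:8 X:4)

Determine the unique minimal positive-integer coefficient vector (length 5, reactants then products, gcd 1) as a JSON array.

Coefficients: [4, 4, 4, 4, 1]

Y: 4·1+4·0+4·8 = 36 | 4·7+1·8 = 36
J: 4·0+4·2+4·0 = 8 | 4·0+1·8 = 8
L: 4·4+4·3+4·1 = 32 | 4·8+1·0 = 32
X: 4·0+4·0+4·5 = 20 | 4·4+1·4 = 20
gcd(4,4,4,4,1) = 1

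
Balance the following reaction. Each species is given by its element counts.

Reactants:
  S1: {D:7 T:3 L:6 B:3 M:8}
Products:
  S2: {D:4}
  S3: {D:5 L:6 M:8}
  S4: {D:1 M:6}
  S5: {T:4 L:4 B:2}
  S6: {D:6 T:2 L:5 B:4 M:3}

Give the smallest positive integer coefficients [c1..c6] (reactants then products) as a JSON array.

Coefficients: [4, 2, 1, 3, 2, 2]

D: 4·7 = 28 | 2·4+1·5+3·1+2·0+2·6 = 28
T: 4·3 = 12 | 2·0+1·0+3·0+2·4+2·2 = 12
L: 4·6 = 24 | 2·0+1·6+3·0+2·4+2·5 = 24
B: 4·3 = 12 | 2·0+1·0+3·0+2·2+2·4 = 12
M: 4·8 = 32 | 2·0+1·8+3·6+2·0+2·3 = 32
gcd(4,2,1,3,2,2) = 1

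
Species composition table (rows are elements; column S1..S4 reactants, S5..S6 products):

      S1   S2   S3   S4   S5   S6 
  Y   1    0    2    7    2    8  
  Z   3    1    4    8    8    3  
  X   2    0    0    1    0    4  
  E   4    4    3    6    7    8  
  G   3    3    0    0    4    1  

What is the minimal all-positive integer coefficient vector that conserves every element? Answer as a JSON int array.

Y: 4·1+5·0+2·2+4·7 = 36 | 6·2+3·8 = 36
Z: 4·3+5·1+2·4+4·8 = 57 | 6·8+3·3 = 57
X: 4·2+5·0+2·0+4·1 = 12 | 6·0+3·4 = 12
E: 4·4+5·4+2·3+4·6 = 66 | 6·7+3·8 = 66
G: 4·3+5·3+2·0+4·0 = 27 | 6·4+3·1 = 27
gcd(4,5,2,4,6,3) = 1

Coefficients: [4, 5, 2, 4, 6, 3]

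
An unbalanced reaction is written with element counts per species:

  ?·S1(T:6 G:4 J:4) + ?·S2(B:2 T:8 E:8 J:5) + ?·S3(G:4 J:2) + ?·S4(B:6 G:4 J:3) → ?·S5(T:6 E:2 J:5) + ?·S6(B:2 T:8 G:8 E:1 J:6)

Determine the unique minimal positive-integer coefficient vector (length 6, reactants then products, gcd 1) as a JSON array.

Coefficients: [6, 1, 1, 1, 2, 4]

B: 6·0+1·2+1·0+1·6 = 8 | 2·0+4·2 = 8
T: 6·6+1·8+1·0+1·0 = 44 | 2·6+4·8 = 44
G: 6·4+1·0+1·4+1·4 = 32 | 2·0+4·8 = 32
E: 6·0+1·8+1·0+1·0 = 8 | 2·2+4·1 = 8
J: 6·4+1·5+1·2+1·3 = 34 | 2·5+4·6 = 34
gcd(6,1,1,1,2,4) = 1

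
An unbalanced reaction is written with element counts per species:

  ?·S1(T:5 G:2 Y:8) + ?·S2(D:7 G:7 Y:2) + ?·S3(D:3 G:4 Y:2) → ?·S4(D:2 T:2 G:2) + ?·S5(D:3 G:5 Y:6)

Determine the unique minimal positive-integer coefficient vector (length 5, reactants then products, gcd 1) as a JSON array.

Coefficients: [2, 1, 6, 5, 5]

D: 2·0+1·7+6·3 = 25 | 5·2+5·3 = 25
T: 2·5+1·0+6·0 = 10 | 5·2+5·0 = 10
G: 2·2+1·7+6·4 = 35 | 5·2+5·5 = 35
Y: 2·8+1·2+6·2 = 30 | 5·0+5·6 = 30
gcd(2,1,6,5,5) = 1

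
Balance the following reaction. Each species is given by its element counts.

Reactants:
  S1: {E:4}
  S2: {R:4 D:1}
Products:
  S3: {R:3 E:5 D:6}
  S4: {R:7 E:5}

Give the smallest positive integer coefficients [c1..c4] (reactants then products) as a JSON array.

Coefficients: [5, 6, 1, 3]

R: 5·0+6·4 = 24 | 1·3+3·7 = 24
E: 5·4+6·0 = 20 | 1·5+3·5 = 20
D: 5·0+6·1 = 6 | 1·6+3·0 = 6
gcd(5,6,1,3) = 1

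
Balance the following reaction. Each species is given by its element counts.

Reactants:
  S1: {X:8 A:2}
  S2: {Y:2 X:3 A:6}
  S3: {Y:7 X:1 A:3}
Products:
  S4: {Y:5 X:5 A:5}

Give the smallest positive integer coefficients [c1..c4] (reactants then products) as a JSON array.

Y: 2·0+2·2+3·7 = 25 | 5·5 = 25
X: 2·8+2·3+3·1 = 25 | 5·5 = 25
A: 2·2+2·6+3·3 = 25 | 5·5 = 25
gcd(2,2,3,5) = 1

Coefficients: [2, 2, 3, 5]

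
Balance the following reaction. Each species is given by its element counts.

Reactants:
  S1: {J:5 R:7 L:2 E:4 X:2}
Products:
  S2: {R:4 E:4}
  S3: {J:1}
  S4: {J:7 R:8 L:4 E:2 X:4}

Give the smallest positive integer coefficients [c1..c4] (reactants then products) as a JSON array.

Coefficients: [4, 3, 6, 2]

J: 4·5 = 20 | 3·0+6·1+2·7 = 20
R: 4·7 = 28 | 3·4+6·0+2·8 = 28
L: 4·2 = 8 | 3·0+6·0+2·4 = 8
E: 4·4 = 16 | 3·4+6·0+2·2 = 16
X: 4·2 = 8 | 3·0+6·0+2·4 = 8
gcd(4,3,6,2) = 1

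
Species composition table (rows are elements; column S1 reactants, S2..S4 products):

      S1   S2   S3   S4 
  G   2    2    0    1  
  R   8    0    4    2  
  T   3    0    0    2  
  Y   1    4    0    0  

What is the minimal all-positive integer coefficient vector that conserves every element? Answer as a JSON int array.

Coefficients: [4, 1, 5, 6]

G: 4·2 = 8 | 1·2+5·0+6·1 = 8
R: 4·8 = 32 | 1·0+5·4+6·2 = 32
T: 4·3 = 12 | 1·0+5·0+6·2 = 12
Y: 4·1 = 4 | 1·4+5·0+6·0 = 4
gcd(4,1,5,6) = 1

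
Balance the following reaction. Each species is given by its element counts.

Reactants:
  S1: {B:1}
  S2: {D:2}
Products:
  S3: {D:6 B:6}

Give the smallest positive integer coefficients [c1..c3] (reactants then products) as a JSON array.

D: 6·0+3·2 = 6 | 1·6 = 6
B: 6·1+3·0 = 6 | 1·6 = 6
gcd(6,3,1) = 1

Coefficients: [6, 3, 1]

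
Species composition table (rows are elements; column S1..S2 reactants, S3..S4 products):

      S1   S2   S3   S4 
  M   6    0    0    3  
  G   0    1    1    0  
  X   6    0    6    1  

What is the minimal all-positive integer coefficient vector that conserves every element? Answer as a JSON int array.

M: 3·6+2·0 = 18 | 2·0+6·3 = 18
G: 3·0+2·1 = 2 | 2·1+6·0 = 2
X: 3·6+2·0 = 18 | 2·6+6·1 = 18
gcd(3,2,2,6) = 1

Coefficients: [3, 2, 2, 6]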